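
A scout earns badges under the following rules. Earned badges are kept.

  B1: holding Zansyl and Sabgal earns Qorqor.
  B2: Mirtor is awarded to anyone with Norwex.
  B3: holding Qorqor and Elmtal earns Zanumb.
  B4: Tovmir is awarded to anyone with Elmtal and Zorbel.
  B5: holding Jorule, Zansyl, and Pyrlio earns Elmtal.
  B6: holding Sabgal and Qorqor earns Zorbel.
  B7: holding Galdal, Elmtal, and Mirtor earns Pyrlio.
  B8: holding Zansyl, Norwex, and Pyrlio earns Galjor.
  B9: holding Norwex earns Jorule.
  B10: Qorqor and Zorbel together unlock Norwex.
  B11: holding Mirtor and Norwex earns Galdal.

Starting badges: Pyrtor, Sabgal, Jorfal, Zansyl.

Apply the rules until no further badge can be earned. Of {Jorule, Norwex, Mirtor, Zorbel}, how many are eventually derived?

4

With Zansyl and Sabgal, Qorqor is earned (B1).
With Sabgal and Qorqor, Zorbel is earned (B6).
With Qorqor and Zorbel, Norwex is earned (B10).
With Norwex, Mirtor is earned (B2).
With Norwex, Jorule is earned (B9).
Jorule: reached.
Norwex: reached.
Mirtor: reached.
Zorbel: reached.
All 4 are reached.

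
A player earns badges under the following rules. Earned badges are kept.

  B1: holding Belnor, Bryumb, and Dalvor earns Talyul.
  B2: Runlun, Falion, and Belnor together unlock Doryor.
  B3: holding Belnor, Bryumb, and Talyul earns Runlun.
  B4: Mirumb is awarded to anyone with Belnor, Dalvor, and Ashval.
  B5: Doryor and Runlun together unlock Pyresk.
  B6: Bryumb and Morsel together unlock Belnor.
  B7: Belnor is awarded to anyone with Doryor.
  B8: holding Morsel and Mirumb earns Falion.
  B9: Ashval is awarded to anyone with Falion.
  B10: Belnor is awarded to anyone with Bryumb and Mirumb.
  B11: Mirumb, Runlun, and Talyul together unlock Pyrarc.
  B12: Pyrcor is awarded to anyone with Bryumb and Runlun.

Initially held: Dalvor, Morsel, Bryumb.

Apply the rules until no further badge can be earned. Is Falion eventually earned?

Falion would need Morsel and Mirumb (B8), but Mirumb is never earned.

No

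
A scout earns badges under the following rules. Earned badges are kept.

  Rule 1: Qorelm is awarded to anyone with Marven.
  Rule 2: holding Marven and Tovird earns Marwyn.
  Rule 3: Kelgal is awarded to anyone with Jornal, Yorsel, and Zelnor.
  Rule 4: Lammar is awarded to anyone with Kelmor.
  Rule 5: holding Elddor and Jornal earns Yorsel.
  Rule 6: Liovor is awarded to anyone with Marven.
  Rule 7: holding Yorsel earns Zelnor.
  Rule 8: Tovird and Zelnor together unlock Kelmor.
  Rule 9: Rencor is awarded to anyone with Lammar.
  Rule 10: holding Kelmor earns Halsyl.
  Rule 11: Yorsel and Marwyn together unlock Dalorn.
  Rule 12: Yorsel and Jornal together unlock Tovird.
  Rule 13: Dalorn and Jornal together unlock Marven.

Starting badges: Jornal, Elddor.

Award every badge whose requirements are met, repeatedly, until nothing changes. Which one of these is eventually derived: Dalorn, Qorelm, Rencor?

Rencor

With Elddor and Jornal, Yorsel is earned (Rule 5).
With Yorsel and Jornal, Tovird is earned (Rule 12).
With Yorsel, Zelnor is earned (Rule 7).
With Tovird and Zelnor, Kelmor is earned (Rule 8).
With Kelmor, Lammar is earned (Rule 4).
With Lammar, Rencor is earned (Rule 9).
Qorelm would need Marven (Rule 1), but Marven is never earned. Dalorn would need Yorsel and Marwyn (Rule 11), but Marwyn is never earned.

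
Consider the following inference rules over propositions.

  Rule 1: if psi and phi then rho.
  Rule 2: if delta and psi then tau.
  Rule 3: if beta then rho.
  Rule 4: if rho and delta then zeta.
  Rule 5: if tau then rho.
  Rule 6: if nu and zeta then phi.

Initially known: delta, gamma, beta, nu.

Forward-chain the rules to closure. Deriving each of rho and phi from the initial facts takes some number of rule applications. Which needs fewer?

rho

rho: beta holds, so rho follows (Rule 3). [1 rule application]
phi: From beta, Rule 3 gives rho. rho and delta hold, so zeta follows (Rule 4). From nu and zeta, Rule 6 gives phi. [3 rule applications]
rho needs fewer.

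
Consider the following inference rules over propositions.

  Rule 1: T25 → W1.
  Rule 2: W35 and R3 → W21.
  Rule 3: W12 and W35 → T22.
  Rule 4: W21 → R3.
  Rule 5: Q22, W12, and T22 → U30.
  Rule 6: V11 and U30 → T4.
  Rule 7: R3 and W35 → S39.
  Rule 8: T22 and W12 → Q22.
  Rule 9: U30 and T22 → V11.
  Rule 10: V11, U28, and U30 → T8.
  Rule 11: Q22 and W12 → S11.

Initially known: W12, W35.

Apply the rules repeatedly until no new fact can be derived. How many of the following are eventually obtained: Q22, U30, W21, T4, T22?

From W12 and W35, Rule 3 gives T22.
From T22 and W12, Rule 8 gives Q22.
From Q22, W12, and T22, Rule 5 gives U30.
U30 and T22 hold, so V11 follows (Rule 9).
V11 and U30 hold, so T4 follows (Rule 6).
Q22: reached.
U30: reached.
W21 would need W35 and R3 (Rule 2), but R3 is never established.
T4: reached.
T22: reached.
Reached: Q22, U30, T4, and T22 — 4 of the 5.

4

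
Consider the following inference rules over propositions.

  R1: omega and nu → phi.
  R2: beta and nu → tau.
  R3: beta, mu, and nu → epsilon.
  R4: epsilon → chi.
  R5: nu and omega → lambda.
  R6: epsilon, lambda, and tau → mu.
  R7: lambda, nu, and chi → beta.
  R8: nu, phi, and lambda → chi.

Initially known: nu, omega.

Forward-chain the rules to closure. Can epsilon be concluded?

No

epsilon would need beta, mu, and nu (R3), but mu is never established.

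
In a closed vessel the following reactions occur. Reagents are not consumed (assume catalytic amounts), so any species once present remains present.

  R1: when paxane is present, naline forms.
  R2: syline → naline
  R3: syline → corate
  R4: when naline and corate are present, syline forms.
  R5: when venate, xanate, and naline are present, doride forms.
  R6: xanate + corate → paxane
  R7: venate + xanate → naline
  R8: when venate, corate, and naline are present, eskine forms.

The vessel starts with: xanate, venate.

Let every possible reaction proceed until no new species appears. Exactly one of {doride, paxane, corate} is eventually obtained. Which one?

venate and xanate present → naline forms (R7).
venate, xanate, and naline present → doride forms (R5).
corate would need syline (R3), but syline never forms. paxane would need xanate and corate (R6), but corate never forms.

doride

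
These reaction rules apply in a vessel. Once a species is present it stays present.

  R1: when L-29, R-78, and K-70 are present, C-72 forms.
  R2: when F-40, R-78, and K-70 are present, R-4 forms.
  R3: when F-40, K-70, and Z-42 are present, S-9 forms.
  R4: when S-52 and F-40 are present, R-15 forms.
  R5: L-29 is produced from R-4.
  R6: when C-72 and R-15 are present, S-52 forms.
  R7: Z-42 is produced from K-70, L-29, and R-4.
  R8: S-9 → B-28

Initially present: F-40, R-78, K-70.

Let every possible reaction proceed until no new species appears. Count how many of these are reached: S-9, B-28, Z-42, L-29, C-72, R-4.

F-40, R-78, and K-70 present → R-4 forms (R2).
R-4 present → L-29 forms (R5).
K-70, L-29, and R-4 present → Z-42 forms (R7).
L-29, R-78, and K-70 present → C-72 forms (R1).
F-40, K-70, and Z-42 present → S-9 forms (R3).
S-9 present → B-28 forms (R8).
S-9: reached.
B-28: reached.
Z-42: reached.
L-29: reached.
C-72: reached.
R-4: reached.
All 6 are reached.

6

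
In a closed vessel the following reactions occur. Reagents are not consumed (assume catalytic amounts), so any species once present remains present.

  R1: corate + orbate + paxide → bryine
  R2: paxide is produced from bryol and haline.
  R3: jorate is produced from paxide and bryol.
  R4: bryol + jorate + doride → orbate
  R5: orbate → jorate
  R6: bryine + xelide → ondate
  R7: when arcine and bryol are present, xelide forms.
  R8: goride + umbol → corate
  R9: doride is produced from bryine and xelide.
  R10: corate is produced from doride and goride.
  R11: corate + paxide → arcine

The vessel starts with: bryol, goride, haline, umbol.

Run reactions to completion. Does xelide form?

bryol and haline present → paxide forms (R2).
goride and umbol present → corate forms (R8).
corate and paxide present → arcine forms (R11).
arcine and bryol present → xelide forms (R7).

Yes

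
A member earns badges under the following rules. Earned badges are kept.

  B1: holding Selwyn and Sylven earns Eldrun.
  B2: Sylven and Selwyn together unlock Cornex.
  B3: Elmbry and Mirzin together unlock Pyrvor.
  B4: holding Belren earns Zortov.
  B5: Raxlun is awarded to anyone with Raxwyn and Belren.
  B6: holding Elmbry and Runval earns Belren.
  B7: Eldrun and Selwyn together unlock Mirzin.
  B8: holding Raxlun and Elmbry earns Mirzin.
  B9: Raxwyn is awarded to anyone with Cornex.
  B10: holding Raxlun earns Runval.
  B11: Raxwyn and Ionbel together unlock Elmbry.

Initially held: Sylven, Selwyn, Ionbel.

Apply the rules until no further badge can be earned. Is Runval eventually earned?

No

Runval would need Raxlun (B10), but Raxlun is never earned.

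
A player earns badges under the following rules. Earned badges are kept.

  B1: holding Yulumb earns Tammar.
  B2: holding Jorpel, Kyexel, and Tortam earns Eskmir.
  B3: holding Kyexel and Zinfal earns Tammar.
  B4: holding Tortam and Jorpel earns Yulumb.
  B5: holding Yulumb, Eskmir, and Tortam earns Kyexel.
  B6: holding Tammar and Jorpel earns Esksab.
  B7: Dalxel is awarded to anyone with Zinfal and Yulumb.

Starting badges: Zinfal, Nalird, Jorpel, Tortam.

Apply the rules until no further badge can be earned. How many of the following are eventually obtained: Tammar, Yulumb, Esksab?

3

With Tortam and Jorpel, Yulumb is earned (B4).
With Yulumb, Tammar is earned (B1).
With Tammar and Jorpel, Esksab is earned (B6).
Tammar: reached.
Yulumb: reached.
Esksab: reached.
All 3 are reached.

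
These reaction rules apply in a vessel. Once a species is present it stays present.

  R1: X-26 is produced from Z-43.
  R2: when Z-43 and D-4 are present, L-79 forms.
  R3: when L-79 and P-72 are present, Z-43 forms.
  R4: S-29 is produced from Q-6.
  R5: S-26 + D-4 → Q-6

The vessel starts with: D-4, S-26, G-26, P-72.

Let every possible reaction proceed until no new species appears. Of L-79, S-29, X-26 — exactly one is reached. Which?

S-29

S-26 and D-4 present → Q-6 forms (R5).
Q-6 present → S-29 forms (R4).
X-26 would need Z-43 (R1), but Z-43 never forms. L-79 would need Z-43 and D-4 (R2), but Z-43 never forms.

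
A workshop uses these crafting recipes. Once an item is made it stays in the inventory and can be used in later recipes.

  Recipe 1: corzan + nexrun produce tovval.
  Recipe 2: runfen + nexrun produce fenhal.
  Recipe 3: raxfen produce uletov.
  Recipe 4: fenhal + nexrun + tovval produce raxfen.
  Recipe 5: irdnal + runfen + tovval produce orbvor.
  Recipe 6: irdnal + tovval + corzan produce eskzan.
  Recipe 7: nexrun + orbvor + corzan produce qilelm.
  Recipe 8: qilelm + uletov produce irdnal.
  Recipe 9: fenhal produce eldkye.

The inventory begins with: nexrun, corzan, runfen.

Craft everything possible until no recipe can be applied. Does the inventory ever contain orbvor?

No

orbvor would need irdnal, runfen, and tovval (Recipe 5), but irdnal is never obtained.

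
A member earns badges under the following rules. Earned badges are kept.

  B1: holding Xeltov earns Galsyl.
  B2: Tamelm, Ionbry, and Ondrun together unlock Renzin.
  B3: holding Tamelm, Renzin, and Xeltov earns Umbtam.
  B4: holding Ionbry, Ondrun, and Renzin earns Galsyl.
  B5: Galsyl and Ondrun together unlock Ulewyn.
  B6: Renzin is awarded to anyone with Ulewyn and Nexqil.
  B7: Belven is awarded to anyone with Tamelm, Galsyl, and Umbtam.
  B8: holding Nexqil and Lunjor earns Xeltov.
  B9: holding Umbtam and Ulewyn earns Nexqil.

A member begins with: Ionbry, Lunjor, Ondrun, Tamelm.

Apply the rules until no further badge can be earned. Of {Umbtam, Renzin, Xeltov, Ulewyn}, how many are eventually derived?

With Tamelm, Ionbry, and Ondrun, Renzin is earned (B2).
With Ionbry, Ondrun, and Renzin, Galsyl is earned (B4).
With Galsyl and Ondrun, Ulewyn is earned (B5).
Umbtam would need Tamelm, Renzin, and Xeltov (B3), but Xeltov is never earned.
Renzin: reached.
Xeltov would need Nexqil and Lunjor (B8), but Nexqil is never earned.
Ulewyn: reached.
Reached: Renzin and Ulewyn — 2 of the 4.

2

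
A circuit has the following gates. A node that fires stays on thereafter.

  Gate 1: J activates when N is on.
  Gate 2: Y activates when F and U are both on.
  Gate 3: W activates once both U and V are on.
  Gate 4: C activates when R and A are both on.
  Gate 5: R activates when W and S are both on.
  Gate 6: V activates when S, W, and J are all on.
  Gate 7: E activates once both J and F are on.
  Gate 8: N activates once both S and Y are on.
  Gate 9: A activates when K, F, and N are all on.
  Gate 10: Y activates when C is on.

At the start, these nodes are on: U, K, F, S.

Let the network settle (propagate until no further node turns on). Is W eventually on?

No

W would need U and V (Gate 3), but V never turns on.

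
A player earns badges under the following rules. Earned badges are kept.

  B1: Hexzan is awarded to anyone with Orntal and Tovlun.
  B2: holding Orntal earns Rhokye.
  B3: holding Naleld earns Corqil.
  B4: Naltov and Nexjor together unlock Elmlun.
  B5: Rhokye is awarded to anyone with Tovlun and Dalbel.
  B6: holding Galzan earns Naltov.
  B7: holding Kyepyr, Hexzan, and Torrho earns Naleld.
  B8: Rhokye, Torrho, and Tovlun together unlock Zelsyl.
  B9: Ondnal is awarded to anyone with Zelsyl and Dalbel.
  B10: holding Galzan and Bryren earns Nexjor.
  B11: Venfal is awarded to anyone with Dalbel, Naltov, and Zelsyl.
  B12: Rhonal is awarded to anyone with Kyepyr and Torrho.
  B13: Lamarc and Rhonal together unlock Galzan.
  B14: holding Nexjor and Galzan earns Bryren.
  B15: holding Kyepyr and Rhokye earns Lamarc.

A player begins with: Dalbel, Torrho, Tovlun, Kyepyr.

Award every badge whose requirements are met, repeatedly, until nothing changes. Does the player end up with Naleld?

Naleld would need Kyepyr, Hexzan, and Torrho (B7), but Hexzan is never earned.

No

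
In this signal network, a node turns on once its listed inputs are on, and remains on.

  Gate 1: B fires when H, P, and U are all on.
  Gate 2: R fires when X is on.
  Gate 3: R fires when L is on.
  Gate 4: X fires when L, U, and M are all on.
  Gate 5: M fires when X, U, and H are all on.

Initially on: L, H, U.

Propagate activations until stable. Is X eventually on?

X would need L, U, and M (Gate 4), but M never turns on.

No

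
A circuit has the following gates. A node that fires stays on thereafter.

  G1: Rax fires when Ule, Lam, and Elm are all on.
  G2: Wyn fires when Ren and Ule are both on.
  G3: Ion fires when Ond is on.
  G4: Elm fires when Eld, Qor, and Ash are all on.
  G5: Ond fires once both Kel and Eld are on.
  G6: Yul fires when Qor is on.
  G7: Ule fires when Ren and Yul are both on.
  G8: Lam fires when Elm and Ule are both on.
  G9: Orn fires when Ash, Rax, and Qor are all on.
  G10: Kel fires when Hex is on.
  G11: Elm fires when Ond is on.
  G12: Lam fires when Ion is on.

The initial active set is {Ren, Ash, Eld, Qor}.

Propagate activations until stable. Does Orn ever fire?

Yes

G4: Eld, Qor, and Ash on → Elm on.
Qor is on, so Yul fires (G6).
Ren and Yul are on, so Ule fires (G7).
Elm and Ule are on, so Lam fires (G8).
Ule, Lam, and Elm are on, so Rax fires (G1).
Ash, Rax, and Qor are on, so Orn fires (G9).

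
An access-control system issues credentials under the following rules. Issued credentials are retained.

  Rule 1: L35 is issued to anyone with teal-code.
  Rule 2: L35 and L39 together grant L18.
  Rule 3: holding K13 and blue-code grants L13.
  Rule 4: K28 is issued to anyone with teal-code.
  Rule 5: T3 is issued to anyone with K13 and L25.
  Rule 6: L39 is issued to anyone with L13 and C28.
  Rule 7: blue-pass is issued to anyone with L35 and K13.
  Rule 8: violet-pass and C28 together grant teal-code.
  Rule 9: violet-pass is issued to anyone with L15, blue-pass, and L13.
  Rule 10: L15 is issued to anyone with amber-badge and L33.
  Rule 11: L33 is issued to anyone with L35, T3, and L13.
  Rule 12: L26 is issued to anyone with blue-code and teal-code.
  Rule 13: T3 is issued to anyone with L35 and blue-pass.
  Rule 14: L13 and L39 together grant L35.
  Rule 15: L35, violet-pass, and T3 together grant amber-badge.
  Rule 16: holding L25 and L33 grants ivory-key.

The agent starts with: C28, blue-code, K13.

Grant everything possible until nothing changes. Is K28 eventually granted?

No

K28 would need teal-code (Rule 4), but teal-code is never granted.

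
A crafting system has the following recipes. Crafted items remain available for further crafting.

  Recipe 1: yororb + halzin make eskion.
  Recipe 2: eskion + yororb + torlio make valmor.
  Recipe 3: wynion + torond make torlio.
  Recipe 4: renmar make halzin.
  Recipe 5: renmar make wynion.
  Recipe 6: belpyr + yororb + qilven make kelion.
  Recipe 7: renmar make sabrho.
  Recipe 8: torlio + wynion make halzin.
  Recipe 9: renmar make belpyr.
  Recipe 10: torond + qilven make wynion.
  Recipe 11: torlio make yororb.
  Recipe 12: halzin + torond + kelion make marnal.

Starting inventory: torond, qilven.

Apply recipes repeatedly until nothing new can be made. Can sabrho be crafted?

sabrho would need renmar (Recipe 7), but renmar is never obtained.

No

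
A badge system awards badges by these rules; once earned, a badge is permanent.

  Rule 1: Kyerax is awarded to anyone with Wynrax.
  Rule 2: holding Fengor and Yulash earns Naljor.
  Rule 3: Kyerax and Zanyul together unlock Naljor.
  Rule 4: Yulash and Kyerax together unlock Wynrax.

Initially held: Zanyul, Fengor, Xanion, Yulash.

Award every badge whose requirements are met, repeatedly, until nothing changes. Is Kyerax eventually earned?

Kyerax would need Wynrax (Rule 1), but Wynrax is never earned.

No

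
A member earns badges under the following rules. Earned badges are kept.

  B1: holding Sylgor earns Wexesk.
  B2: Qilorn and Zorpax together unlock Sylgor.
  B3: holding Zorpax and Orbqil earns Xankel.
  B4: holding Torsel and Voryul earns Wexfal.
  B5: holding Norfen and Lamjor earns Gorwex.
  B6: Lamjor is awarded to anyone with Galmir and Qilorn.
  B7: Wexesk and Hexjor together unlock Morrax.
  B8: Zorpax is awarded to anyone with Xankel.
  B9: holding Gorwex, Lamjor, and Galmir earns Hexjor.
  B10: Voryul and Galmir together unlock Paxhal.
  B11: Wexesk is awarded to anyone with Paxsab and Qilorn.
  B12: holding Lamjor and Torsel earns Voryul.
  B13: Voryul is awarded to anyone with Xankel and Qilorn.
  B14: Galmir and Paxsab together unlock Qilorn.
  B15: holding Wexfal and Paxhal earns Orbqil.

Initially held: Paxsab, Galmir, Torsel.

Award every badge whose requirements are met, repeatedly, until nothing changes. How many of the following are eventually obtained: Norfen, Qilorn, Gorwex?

1

With Galmir and Paxsab, Qilorn is earned (B14).
No rule produces Norfen, and it is not given.
Qilorn: reached.
Gorwex would need Norfen and Lamjor (B5), but Norfen is never earned.
Reached: Qilorn — 1 of the 3.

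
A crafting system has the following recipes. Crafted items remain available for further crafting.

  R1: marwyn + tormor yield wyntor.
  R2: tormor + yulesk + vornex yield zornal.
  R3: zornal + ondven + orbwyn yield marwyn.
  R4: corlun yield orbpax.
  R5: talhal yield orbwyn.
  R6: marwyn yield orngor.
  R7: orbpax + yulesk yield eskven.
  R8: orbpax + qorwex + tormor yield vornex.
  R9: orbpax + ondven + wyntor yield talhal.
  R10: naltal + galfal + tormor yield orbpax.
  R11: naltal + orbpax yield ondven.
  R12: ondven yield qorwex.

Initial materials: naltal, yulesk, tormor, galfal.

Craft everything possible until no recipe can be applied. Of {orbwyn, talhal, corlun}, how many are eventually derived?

0

orbwyn would need talhal (R5), but talhal is never obtained.
talhal would need orbpax, ondven, and wyntor (R9), but wyntor is never obtained.
No rule produces corlun, and it is not given.
None of the 3 are reached.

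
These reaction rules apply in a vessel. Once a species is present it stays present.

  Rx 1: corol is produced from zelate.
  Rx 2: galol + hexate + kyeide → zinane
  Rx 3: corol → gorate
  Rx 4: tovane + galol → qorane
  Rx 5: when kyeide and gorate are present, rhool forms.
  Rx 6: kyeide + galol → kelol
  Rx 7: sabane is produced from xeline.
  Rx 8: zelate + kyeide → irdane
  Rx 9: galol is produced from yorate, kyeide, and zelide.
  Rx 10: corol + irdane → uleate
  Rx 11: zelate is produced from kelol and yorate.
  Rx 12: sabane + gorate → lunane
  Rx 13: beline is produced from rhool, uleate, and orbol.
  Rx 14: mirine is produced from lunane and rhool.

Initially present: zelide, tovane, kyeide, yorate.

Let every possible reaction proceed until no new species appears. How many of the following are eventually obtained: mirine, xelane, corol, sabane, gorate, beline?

yorate, kyeide, and zelide present → galol forms (Rx 9).
kyeide and galol present → kelol forms (Rx 6).
kelol and yorate present → zelate forms (Rx 11).
zelate present → corol forms (Rx 1).
corol present → gorate forms (Rx 3).
mirine would need lunane and rhool (Rx 14), but lunane never forms.
No rule produces xelane, and it is not given.
corol: reached.
sabane would need xeline (Rx 7), but xeline never forms.
gorate: reached.
beline would need rhool, uleate, and orbol (Rx 13), but orbol never forms.
Reached: corol and gorate — 2 of the 6.

2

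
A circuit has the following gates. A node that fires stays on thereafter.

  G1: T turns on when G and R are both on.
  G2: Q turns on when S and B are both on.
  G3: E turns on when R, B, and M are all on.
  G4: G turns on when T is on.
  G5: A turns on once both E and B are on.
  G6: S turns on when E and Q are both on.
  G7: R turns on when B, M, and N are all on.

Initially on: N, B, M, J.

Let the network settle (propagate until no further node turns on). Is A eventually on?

B, M, and N are on, so R turns on (G7).
G3: R, B, and M on → E on.
E and B are on, so A turns on (G5).

Yes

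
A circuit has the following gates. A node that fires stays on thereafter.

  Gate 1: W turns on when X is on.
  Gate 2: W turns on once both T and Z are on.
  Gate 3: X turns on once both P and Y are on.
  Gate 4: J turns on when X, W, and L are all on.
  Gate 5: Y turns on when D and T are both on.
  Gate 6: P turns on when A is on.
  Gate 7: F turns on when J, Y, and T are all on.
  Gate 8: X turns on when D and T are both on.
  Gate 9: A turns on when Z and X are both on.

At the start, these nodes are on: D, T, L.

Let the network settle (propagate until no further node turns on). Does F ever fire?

D and T are on, so X turns on (Gate 8).
Gate 5: D and T on → Y on.
X is on, so W turns on (Gate 1).
Gate 4: X, W, and L on → J on.
J, Y, and T are on, so F turns on (Gate 7).

Yes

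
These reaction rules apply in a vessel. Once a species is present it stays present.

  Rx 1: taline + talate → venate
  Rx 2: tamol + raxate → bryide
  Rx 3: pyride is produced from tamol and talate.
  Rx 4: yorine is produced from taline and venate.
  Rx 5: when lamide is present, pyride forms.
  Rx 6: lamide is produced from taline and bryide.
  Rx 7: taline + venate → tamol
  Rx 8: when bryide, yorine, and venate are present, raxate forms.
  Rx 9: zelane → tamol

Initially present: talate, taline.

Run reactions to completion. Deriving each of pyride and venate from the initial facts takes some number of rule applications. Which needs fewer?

venate

venate: taline and talate present → venate forms (Rx 1). [1 rule application]
pyride: taline and talate present → venate forms (Rx 1). taline and venate present → tamol forms (Rx 7). tamol and talate present → pyride forms (Rx 3). [3 rule applications]
venate needs fewer.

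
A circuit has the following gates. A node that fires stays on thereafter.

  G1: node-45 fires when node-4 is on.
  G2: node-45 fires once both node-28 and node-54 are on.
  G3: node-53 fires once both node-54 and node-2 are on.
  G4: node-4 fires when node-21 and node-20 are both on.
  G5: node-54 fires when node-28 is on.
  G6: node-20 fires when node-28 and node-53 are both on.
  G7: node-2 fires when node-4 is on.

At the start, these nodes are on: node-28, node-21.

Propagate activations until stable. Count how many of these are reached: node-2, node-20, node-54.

node-28 is on, so node-54 fires (G5).
node-2 would need node-4 (G7), but node-4 never turns on.
node-20 would need node-28 and node-53 (G6), but node-53 never turns on.
node-54: reached.
Reached: node-54 — 1 of the 3.

1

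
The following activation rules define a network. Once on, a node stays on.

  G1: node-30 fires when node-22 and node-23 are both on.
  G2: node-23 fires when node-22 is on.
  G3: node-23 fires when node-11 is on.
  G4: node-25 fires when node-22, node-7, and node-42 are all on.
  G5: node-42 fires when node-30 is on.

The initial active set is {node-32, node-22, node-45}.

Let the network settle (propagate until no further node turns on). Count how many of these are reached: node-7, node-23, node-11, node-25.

1

G2: node-22 on → node-23 on.
No rule produces node-7, and it is not given.
node-23: reached.
No rule produces node-11, and it is not given.
node-25 would need node-22, node-7, and node-42 (G4), but node-7 never turns on.
Reached: node-23 — 1 of the 4.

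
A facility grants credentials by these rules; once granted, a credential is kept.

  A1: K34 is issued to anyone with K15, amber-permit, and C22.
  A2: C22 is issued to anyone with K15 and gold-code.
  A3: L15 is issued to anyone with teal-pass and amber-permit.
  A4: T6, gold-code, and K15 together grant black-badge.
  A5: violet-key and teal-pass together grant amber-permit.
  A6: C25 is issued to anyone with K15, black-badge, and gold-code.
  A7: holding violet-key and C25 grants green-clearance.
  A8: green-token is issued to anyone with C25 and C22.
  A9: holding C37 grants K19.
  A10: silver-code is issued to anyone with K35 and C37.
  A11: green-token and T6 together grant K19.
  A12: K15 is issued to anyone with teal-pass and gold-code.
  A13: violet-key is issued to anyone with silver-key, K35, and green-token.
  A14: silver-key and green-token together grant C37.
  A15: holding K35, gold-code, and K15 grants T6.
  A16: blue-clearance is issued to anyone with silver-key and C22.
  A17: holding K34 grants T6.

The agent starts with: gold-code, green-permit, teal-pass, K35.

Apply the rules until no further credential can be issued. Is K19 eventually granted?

Holding teal-pass and gold-code grants K15 (A12).
Holding K35, gold-code, and K15 grants T6 (A15).
Holding K15 and gold-code grants C22 (A2).
Holding T6, gold-code, and K15 grants black-badge (A4).
Holding K15, black-badge, and gold-code grants C25 (A6).
Holding C25 and C22 grants green-token (A8).
Holding green-token and T6 grants K19 (A11).

Yes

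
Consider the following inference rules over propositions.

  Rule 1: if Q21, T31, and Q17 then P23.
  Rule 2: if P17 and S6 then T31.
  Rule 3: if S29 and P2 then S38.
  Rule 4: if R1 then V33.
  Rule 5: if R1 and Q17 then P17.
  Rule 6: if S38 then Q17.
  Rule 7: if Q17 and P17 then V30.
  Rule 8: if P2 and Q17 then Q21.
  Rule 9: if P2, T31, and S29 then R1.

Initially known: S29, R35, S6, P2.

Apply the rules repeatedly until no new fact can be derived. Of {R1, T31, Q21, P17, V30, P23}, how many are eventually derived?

From S29 and P2, Rule 3 gives S38.
From S38, Rule 6 gives Q17.
From P2 and Q17, Rule 8 gives Q21.
R1 would need P2, T31, and S29 (Rule 9), but T31 is never established.
T31 would need P17 and S6 (Rule 2), but P17 is never established.
Q21: reached.
P17 would need R1 and Q17 (Rule 5), but R1 is never established.
V30 would need Q17 and P17 (Rule 7), but P17 is never established.
P23 would need Q21, T31, and Q17 (Rule 1), but T31 is never established.
Reached: Q21 — 1 of the 6.

1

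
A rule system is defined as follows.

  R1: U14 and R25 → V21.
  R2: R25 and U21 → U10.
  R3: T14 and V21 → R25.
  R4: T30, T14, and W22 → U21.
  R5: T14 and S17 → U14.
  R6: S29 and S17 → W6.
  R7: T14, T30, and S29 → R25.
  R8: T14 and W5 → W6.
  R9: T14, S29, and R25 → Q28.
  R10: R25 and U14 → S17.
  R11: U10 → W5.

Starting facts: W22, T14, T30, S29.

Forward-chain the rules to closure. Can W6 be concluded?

From T14, T30, and S29, R7 gives R25.
T30, T14, and W22 hold, so U21 follows (R4).
R25 and U21 hold, so U10 follows (R2).
U10 holds, so W5 follows (R11).
T14 and W5 hold, so W6 follows (R8).

Yes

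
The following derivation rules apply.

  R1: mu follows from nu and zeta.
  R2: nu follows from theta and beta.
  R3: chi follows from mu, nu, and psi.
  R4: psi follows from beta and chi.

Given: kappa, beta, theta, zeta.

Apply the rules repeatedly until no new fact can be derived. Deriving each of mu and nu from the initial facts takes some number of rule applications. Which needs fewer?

nu: theta and beta hold, so nu follows (R2). [1 rule application]
mu: theta and beta hold, so nu follows (R2). From nu and zeta, R1 gives mu. [2 rule applications]
nu needs fewer.

nu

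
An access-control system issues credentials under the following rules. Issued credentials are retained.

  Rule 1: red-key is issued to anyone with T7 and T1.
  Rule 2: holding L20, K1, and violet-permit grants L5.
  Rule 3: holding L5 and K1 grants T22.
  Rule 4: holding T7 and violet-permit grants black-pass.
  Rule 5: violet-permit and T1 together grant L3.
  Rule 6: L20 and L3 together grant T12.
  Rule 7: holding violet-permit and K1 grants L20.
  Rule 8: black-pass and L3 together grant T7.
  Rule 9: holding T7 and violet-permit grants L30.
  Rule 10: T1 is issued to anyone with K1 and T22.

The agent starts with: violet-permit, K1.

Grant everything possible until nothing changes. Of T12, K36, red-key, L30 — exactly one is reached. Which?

Holding violet-permit and K1 grants L20 (Rule 7).
Holding L20, K1, and violet-permit grants L5 (Rule 2).
Holding L5 and K1 grants T22 (Rule 3).
Holding K1 and T22 grants T1 (Rule 10).
Holding violet-permit and T1 grants L3 (Rule 5).
Holding L20 and L3 grants T12 (Rule 6).
red-key would need T7 and T1 (Rule 1), but T7 is never granted. No rule produces K36, and it is not given. L30 would need T7 and violet-permit (Rule 9), but T7 is never granted.

T12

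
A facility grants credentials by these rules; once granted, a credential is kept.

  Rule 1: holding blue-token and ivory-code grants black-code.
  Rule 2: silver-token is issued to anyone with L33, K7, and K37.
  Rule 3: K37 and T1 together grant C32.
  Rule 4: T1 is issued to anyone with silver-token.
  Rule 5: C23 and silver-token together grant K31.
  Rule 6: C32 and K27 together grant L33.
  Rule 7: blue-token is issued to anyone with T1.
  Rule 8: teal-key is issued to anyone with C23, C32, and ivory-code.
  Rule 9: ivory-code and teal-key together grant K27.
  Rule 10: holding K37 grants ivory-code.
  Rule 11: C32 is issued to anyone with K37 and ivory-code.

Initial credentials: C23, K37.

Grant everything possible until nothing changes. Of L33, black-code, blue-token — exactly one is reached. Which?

Holding K37 grants ivory-code (Rule 10).
Holding K37 and ivory-code grants C32 (Rule 11).
Holding C23, C32, and ivory-code grants teal-key (Rule 8).
Holding ivory-code and teal-key grants K27 (Rule 9).
Holding C32 and K27 grants L33 (Rule 6).
black-code would need blue-token and ivory-code (Rule 1), but blue-token is never granted. blue-token would need T1 (Rule 7), but T1 is never granted.

L33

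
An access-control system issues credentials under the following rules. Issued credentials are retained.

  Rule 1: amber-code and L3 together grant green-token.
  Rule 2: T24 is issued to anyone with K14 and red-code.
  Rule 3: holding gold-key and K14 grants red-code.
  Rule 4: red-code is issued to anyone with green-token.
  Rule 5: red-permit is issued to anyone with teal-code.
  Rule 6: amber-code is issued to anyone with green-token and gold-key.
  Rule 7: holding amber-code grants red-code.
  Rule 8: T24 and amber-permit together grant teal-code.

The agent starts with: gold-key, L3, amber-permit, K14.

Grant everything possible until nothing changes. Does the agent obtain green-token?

No

green-token would need amber-code and L3 (Rule 1), but amber-code is never granted.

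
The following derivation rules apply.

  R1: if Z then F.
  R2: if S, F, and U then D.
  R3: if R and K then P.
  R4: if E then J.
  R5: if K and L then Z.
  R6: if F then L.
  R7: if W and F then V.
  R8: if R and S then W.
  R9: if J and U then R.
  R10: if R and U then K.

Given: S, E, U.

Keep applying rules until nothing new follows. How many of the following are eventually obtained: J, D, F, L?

E holds, so J follows (R4).
J: reached.
D would need S, F, and U (R2), but F is never established.
F would need Z (R1), but Z is never established.
L would need F (R6), but F is never established.
Reached: J — 1 of the 4.

1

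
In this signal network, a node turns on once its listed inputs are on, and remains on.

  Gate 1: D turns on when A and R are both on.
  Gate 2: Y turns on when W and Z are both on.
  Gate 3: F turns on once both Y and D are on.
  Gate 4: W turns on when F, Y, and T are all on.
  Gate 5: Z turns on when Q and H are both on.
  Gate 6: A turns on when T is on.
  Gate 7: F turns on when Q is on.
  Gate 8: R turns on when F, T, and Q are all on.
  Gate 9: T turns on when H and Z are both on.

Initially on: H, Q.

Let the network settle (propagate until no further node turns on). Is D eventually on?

Yes

Q and H are on, so Z turns on (Gate 5).
Gate 7: Q on → F on.
Gate 9: H and Z on → T on.
Gate 8: F, T, and Q on → R on.
T is on, so A turns on (Gate 6).
Gate 1: A and R on → D on.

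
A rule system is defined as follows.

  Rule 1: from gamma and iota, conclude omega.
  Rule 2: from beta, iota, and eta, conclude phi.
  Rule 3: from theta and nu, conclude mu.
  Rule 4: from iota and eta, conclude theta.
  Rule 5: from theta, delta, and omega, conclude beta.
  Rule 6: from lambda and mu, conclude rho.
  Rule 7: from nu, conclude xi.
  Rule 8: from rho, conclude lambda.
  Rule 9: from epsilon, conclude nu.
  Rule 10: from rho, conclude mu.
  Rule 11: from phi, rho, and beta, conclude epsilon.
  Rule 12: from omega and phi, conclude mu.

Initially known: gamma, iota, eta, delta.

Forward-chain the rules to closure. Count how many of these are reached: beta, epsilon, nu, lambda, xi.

1

iota and eta hold, so theta follows (Rule 4).
From gamma and iota, Rule 1 gives omega.
theta, delta, and omega hold, so beta follows (Rule 5).
beta: reached.
epsilon would need phi, rho, and beta (Rule 11), but rho is never established.
nu would need epsilon (Rule 9), but epsilon is never established.
lambda would need rho (Rule 8), but rho is never established.
xi would need nu (Rule 7), but nu is never established.
Reached: beta — 1 of the 5.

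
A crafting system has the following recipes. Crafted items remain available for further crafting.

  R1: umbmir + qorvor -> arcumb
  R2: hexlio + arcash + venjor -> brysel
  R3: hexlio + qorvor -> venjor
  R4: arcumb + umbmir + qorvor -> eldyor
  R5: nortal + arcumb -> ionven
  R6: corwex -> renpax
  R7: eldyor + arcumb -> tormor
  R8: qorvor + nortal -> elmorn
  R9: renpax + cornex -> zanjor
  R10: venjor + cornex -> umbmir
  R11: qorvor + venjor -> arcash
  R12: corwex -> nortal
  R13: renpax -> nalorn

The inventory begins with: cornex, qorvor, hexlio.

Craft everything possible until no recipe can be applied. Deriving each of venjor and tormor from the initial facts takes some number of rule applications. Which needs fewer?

venjor

venjor: Using R3, hexlio and qorvor make venjor. [1 rule application]
tormor: Using R3, hexlio and qorvor make venjor. venjor + cornex -> umbmir (R10). Using R1, umbmir and qorvor make arcumb. Using R4, arcumb, umbmir, and qorvor make eldyor. Using R7, eldyor and arcumb make tormor. [5 rule applications]
venjor needs fewer.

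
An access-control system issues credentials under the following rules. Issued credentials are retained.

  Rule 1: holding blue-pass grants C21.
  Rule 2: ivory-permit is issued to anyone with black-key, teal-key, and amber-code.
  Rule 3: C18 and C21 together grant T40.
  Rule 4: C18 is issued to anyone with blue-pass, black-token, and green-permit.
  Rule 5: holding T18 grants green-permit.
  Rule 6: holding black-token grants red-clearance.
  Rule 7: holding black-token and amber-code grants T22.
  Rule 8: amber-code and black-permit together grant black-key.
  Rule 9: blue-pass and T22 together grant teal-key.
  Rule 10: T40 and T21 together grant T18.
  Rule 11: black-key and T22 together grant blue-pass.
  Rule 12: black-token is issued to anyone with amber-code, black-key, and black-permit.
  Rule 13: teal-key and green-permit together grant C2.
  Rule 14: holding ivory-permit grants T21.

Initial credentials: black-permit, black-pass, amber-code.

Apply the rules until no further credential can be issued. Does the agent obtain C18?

C18 would need blue-pass, black-token, and green-permit (Rule 4), but green-permit is never granted.

No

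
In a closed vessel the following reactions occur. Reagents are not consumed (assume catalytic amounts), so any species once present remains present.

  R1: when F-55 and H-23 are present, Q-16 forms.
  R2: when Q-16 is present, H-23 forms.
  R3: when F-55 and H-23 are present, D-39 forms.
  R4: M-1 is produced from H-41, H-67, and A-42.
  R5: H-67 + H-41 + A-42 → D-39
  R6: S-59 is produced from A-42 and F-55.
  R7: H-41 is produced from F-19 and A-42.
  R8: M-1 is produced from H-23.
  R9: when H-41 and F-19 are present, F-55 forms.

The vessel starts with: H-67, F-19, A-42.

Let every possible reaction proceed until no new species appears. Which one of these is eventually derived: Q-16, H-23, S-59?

F-19 and A-42 present → H-41 forms (R7).
H-41 and F-19 present → F-55 forms (R9).
A-42 and F-55 present → S-59 forms (R6).
Q-16 would need F-55 and H-23 (R1), but H-23 never forms. H-23 would need Q-16 (R2), but Q-16 never forms.

S-59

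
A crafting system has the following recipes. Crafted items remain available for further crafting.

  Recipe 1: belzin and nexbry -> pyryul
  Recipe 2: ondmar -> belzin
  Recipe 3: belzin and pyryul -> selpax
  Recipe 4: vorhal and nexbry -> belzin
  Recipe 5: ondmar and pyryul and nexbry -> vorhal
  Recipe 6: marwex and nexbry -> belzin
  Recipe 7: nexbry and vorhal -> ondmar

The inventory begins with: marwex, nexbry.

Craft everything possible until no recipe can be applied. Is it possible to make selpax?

Using Recipe 6, marwex and nexbry make belzin.
Using Recipe 1, belzin and nexbry make pyryul.
belzin and pyryul -> selpax (Recipe 3).

Yes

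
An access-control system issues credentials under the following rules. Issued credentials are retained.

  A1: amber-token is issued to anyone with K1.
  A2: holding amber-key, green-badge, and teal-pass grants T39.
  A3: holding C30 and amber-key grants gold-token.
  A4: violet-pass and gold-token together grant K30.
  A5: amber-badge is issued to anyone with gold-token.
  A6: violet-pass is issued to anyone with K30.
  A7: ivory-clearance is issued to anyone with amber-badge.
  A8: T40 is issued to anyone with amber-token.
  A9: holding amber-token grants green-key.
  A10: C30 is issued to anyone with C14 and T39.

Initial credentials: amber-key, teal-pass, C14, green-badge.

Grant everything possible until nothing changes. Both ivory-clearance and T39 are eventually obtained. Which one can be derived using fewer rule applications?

T39: Holding amber-key, green-badge, and teal-pass grants T39 (A2). [1 rule application]
ivory-clearance: Holding amber-key, green-badge, and teal-pass grants T39 (A2). Holding C14 and T39 grants C30 (A10). Holding C30 and amber-key grants gold-token (A3). Holding gold-token grants amber-badge (A5). Holding amber-badge grants ivory-clearance (A7). [5 rule applications]
T39 needs fewer.

T39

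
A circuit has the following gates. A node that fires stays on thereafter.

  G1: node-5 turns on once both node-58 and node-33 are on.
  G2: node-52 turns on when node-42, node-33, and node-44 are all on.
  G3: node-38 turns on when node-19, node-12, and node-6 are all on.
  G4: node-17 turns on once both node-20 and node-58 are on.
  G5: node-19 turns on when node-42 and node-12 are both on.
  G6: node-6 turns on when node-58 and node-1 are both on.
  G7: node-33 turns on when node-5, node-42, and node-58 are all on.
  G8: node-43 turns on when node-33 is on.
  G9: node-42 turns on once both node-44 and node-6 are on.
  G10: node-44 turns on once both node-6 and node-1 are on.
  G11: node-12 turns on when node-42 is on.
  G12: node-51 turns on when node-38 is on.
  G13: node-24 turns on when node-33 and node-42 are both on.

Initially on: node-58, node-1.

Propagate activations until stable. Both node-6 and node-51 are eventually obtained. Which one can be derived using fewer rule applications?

node-6: node-58 and node-1 are on, so node-6 turns on (G6). [1 rule application]
node-51: G6: node-58 and node-1 on → node-6 on. node-6 and node-1 are on, so node-44 turns on (G10). G9: node-44 and node-6 on → node-42 on. G11: node-42 on → node-12 on. node-42 and node-12 are on, so node-19 turns on (G5). G3: node-19, node-12, and node-6 on → node-38 on. node-38 is on, so node-51 turns on (G12). [7 rule applications]
node-6 needs fewer.

node-6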